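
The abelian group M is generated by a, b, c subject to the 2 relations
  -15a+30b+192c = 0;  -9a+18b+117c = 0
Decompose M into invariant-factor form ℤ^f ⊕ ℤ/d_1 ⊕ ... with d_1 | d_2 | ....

rank_ℚ(R)=2; free=3−2=1
SNF(R) diag = [3, 9] → torsion [3, 9]

Answer: M ≅ ℤ^1 ⊕ ℤ/3 ⊕ ℤ/9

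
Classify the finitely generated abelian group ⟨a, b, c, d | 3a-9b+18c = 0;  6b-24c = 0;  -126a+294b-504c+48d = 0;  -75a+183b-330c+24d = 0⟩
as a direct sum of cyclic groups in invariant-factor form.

rank_ℚ(R)=4; free=4−4=0
SNF(R) diag = [3, 6, 12, 24] → torsion [3, 6, 12, 24]

Answer: M ≅ ℤ/3 ⊕ ℤ/6 ⊕ ℤ/12 ⊕ ℤ/24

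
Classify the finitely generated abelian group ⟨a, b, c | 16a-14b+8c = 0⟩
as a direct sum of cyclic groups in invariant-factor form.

Answer: M ≅ ℤ^2 ⊕ ℤ/2

Derivation:
rank_ℚ(R)=1; free=3−1=2
SNF(R) diag = [2] → torsion [2]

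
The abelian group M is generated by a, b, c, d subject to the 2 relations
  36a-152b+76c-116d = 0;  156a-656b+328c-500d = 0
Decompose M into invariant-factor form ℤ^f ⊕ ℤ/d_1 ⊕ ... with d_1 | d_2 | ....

rank_ℚ(R)=2; free=4−2=2
SNF(R) diag = [4, 12] → torsion [4, 12]

Answer: M ≅ ℤ^2 ⊕ ℤ/4 ⊕ ℤ/12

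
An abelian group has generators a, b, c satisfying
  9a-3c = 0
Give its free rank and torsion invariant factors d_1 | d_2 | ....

Answer: M ≅ ℤ^2 ⊕ ℤ/3

Derivation:
rank_ℚ(R)=1; free=3−1=2
SNF(R) diag = [3] → torsion [3]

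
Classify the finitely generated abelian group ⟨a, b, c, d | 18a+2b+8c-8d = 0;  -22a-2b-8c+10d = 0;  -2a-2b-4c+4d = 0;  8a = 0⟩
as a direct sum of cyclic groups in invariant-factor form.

Answer: M ≅ ℤ/2 ⊕ ℤ/2 ⊕ ℤ/4 ⊕ ℤ/8

Derivation:
rank_ℚ(R)=4; free=4−4=0
SNF(R) diag = [2, 2, 4, 8] → torsion [2, 2, 4, 8]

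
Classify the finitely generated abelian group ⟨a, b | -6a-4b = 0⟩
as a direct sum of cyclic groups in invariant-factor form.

rank_ℚ(R)=1; free=2−1=1
SNF(R) diag = [2] → torsion [2]

Answer: M ≅ ℤ^1 ⊕ ℤ/2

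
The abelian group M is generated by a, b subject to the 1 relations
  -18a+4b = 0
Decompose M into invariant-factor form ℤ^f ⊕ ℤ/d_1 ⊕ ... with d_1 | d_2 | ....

rank_ℚ(R)=1; free=2−1=1
SNF(R) diag = [2] → torsion [2]

Answer: M ≅ ℤ^1 ⊕ ℤ/2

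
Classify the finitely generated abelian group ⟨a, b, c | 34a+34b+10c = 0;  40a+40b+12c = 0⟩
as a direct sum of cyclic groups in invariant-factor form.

rank_ℚ(R)=2; free=3−2=1
SNF(R) diag = [2, 4] → torsion [2, 4]

Answer: M ≅ ℤ^1 ⊕ ℤ/2 ⊕ ℤ/4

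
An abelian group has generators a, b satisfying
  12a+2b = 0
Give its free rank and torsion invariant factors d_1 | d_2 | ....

Answer: M ≅ ℤ^1 ⊕ ℤ/2

Derivation:
rank_ℚ(R)=1; free=2−1=1
SNF(R) diag = [2] → torsion [2]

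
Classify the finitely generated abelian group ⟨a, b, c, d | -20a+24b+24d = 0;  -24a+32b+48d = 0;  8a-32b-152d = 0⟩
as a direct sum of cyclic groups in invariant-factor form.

rank_ℚ(R)=3; free=4−3=1
SNF(R) diag = [4, 8, 16] → torsion [4, 8, 16]

Answer: M ≅ ℤ^1 ⊕ ℤ/4 ⊕ ℤ/8 ⊕ ℤ/16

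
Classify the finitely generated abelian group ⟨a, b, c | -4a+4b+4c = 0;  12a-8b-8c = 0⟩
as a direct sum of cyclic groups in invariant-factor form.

Answer: M ≅ ℤ^1 ⊕ ℤ/4 ⊕ ℤ/4

Derivation:
rank_ℚ(R)=2; free=3−2=1
SNF(R) diag = [4, 4] → torsion [4, 4]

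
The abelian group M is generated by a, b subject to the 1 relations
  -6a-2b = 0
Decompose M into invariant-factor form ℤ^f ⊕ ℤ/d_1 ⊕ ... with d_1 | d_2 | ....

rank_ℚ(R)=1; free=2−1=1
SNF(R) diag = [2] → torsion [2]

Answer: M ≅ ℤ^1 ⊕ ℤ/2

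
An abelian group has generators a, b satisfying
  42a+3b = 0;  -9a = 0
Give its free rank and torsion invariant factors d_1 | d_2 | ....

Answer: M ≅ ℤ/3 ⊕ ℤ/9

Derivation:
rank_ℚ(R)=2; free=2−2=0
SNF(R) diag = [3, 9] → torsion [3, 9]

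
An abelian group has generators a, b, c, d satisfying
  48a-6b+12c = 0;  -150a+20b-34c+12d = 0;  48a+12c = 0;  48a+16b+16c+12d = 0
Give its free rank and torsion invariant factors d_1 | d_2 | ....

Answer: M ≅ ℤ/2 ⊕ ℤ/6 ⊕ ℤ/12 ⊕ ℤ/12

Derivation:
rank_ℚ(R)=4; free=4−4=0
SNF(R) diag = [2, 6, 12, 12] → torsion [2, 6, 12, 12]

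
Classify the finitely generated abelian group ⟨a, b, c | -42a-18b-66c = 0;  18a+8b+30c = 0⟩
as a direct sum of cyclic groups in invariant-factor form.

Answer: M ≅ ℤ^1 ⊕ ℤ/2 ⊕ ℤ/6

Derivation:
rank_ℚ(R)=2; free=3−2=1
SNF(R) diag = [2, 6] → torsion [2, 6]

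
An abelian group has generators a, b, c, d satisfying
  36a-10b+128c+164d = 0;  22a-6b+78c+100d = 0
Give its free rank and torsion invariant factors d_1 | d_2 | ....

Answer: M ≅ ℤ^2 ⊕ ℤ/2 ⊕ ℤ/2

Derivation:
rank_ℚ(R)=2; free=4−2=2
SNF(R) diag = [2, 2] → torsion [2, 2]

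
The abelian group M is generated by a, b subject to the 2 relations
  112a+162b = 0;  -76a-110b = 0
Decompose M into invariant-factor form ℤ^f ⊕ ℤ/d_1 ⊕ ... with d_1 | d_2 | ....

rank_ℚ(R)=2; free=2−2=0
SNF(R) diag = [2, 4] → torsion [2, 4]

Answer: M ≅ ℤ/2 ⊕ ℤ/4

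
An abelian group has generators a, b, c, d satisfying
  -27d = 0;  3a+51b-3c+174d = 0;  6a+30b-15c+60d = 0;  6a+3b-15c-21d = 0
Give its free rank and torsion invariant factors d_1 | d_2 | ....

rank_ℚ(R)=4; free=4−4=0
SNF(R) diag = [3, 9, 27, 27] → torsion [3, 9, 27, 27]

Answer: M ≅ ℤ/3 ⊕ ℤ/9 ⊕ ℤ/27 ⊕ ℤ/27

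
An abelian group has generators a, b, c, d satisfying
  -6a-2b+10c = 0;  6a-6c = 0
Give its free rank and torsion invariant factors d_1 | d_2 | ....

Answer: M ≅ ℤ^2 ⊕ ℤ/2 ⊕ ℤ/6

Derivation:
rank_ℚ(R)=2; free=4−2=2
SNF(R) diag = [2, 6] → torsion [2, 6]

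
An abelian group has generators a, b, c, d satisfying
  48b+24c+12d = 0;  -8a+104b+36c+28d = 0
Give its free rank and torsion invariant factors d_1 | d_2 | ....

rank_ℚ(R)=2; free=4−2=2
SNF(R) diag = [4, 12] → torsion [4, 12]

Answer: M ≅ ℤ^2 ⊕ ℤ/4 ⊕ ℤ/12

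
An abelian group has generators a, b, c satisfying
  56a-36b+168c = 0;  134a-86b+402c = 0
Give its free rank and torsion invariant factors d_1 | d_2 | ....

Answer: M ≅ ℤ^1 ⊕ ℤ/2 ⊕ ℤ/4

Derivation:
rank_ℚ(R)=2; free=3−2=1
SNF(R) diag = [2, 4] → torsion [2, 4]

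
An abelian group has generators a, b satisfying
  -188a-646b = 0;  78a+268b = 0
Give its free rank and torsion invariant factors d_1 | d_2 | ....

Answer: M ≅ ℤ/2 ⊕ ℤ/2

Derivation:
rank_ℚ(R)=2; free=2−2=0
SNF(R) diag = [2, 2] → torsion [2, 2]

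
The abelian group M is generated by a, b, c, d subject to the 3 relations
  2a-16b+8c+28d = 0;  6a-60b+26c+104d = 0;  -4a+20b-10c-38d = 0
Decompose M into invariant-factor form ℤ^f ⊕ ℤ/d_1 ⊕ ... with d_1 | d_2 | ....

rank_ℚ(R)=3; free=4−3=1
SNF(R) diag = [2, 2, 6] → torsion [2, 2, 6]

Answer: M ≅ ℤ^1 ⊕ ℤ/2 ⊕ ℤ/2 ⊕ ℤ/6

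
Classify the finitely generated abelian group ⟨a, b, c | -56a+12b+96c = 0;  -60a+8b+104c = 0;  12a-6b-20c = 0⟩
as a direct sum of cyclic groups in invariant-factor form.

rank_ℚ(R)=3; free=3−3=0
SNF(R) diag = [2, 4, 8] → torsion [2, 4, 8]

Answer: M ≅ ℤ/2 ⊕ ℤ/4 ⊕ ℤ/8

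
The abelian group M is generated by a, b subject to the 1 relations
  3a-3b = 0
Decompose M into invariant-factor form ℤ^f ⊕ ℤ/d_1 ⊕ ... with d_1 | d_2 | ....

Answer: M ≅ ℤ^1 ⊕ ℤ/3

Derivation:
rank_ℚ(R)=1; free=2−1=1
SNF(R) diag = [3] → torsion [3]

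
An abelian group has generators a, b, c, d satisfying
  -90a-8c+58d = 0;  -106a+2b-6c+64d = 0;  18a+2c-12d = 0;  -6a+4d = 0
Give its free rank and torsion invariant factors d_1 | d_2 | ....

Answer: M ≅ ℤ/2 ⊕ ℤ/2 ⊕ ℤ/2 ⊕ ℤ/6

Derivation:
rank_ℚ(R)=4; free=4−4=0
SNF(R) diag = [2, 2, 2, 6] → torsion [2, 2, 2, 6]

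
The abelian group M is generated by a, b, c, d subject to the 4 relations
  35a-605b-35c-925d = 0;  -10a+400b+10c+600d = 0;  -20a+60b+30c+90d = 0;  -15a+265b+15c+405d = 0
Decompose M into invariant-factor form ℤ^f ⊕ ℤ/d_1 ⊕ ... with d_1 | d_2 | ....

rank_ℚ(R)=4; free=4−4=0
SNF(R) diag = [5, 10, 10, 20] → torsion [5, 10, 10, 20]

Answer: M ≅ ℤ/5 ⊕ ℤ/10 ⊕ ℤ/10 ⊕ ℤ/20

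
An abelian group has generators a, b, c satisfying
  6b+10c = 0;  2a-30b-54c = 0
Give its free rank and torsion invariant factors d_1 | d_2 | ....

Answer: M ≅ ℤ^1 ⊕ ℤ/2 ⊕ ℤ/2

Derivation:
rank_ℚ(R)=2; free=3−2=1
SNF(R) diag = [2, 2] → torsion [2, 2]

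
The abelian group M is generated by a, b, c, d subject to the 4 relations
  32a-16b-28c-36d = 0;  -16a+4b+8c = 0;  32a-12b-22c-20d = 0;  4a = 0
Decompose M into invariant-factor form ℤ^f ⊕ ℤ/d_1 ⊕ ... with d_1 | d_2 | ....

Answer: M ≅ ℤ/2 ⊕ ℤ/4 ⊕ ℤ/4 ⊕ ℤ/4

Derivation:
rank_ℚ(R)=4; free=4−4=0
SNF(R) diag = [2, 4, 4, 4] → torsion [2, 4, 4, 4]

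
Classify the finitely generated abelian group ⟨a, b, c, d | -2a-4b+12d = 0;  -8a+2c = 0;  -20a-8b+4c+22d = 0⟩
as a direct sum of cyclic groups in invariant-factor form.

Answer: M ≅ ℤ^1 ⊕ ℤ/2 ⊕ ℤ/2 ⊕ ℤ/2

Derivation:
rank_ℚ(R)=3; free=4−3=1
SNF(R) diag = [2, 2, 2] → torsion [2, 2, 2]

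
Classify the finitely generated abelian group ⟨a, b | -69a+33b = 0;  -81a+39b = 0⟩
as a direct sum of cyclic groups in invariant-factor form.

rank_ℚ(R)=2; free=2−2=0
SNF(R) diag = [3, 6] → torsion [3, 6]

Answer: M ≅ ℤ/3 ⊕ ℤ/6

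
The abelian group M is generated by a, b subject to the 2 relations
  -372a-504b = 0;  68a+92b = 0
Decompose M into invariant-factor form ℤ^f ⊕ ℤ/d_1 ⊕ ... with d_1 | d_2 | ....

rank_ℚ(R)=2; free=2−2=0
SNF(R) diag = [4, 12] → torsion [4, 12]

Answer: M ≅ ℤ/4 ⊕ ℤ/12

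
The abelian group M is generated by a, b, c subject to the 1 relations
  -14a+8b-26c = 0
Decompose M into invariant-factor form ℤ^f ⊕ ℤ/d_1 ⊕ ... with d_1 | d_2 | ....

Answer: M ≅ ℤ^2 ⊕ ℤ/2

Derivation:
rank_ℚ(R)=1; free=3−1=2
SNF(R) diag = [2] → torsion [2]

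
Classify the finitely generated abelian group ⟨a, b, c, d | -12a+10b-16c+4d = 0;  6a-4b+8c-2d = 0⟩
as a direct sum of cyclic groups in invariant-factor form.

rank_ℚ(R)=2; free=4−2=2
SNF(R) diag = [2, 2] → torsion [2, 2]

Answer: M ≅ ℤ^2 ⊕ ℤ/2 ⊕ ℤ/2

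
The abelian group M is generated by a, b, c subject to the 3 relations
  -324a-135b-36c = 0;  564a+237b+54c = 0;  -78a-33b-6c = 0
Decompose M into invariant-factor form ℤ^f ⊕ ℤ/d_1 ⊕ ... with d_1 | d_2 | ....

rank_ℚ(R)=3; free=3−3=0
SNF(R) diag = [3, 6, 18] → torsion [3, 6, 18]

Answer: M ≅ ℤ/3 ⊕ ℤ/6 ⊕ ℤ/18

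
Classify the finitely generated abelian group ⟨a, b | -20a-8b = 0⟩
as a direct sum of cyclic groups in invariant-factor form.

rank_ℚ(R)=1; free=2−1=1
SNF(R) diag = [4] → torsion [4]

Answer: M ≅ ℤ^1 ⊕ ℤ/4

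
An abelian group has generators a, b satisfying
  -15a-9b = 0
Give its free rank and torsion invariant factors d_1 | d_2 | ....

rank_ℚ(R)=1; free=2−1=1
SNF(R) diag = [3] → torsion [3]

Answer: M ≅ ℤ^1 ⊕ ℤ/3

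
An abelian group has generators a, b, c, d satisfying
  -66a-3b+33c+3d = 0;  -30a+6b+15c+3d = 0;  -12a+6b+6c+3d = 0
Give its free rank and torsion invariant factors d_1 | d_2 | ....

Answer: M ≅ ℤ^1 ⊕ ℤ/3 ⊕ ℤ/9 ⊕ ℤ/9

Derivation:
rank_ℚ(R)=3; free=4−3=1
SNF(R) diag = [3, 9, 9] → torsion [3, 9, 9]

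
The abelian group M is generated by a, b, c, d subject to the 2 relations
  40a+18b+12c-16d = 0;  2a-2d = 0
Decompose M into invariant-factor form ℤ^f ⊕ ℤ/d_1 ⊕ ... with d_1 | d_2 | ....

rank_ℚ(R)=2; free=4−2=2
SNF(R) diag = [2, 6] → torsion [2, 6]

Answer: M ≅ ℤ^2 ⊕ ℤ/2 ⊕ ℤ/6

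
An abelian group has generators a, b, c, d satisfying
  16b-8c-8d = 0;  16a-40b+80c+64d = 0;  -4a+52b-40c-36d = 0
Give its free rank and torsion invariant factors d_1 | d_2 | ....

rank_ℚ(R)=3; free=4−3=1
SNF(R) diag = [4, 8, 8] → torsion [4, 8, 8]

Answer: M ≅ ℤ^1 ⊕ ℤ/4 ⊕ ℤ/8 ⊕ ℤ/8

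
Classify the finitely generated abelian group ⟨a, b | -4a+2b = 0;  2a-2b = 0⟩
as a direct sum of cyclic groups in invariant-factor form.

Answer: M ≅ ℤ/2 ⊕ ℤ/2

Derivation:
rank_ℚ(R)=2; free=2−2=0
SNF(R) diag = [2, 2] → torsion [2, 2]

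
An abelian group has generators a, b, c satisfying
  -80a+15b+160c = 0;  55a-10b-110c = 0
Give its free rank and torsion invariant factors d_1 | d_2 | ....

rank_ℚ(R)=2; free=3−2=1
SNF(R) diag = [5, 5] → torsion [5, 5]

Answer: M ≅ ℤ^1 ⊕ ℤ/5 ⊕ ℤ/5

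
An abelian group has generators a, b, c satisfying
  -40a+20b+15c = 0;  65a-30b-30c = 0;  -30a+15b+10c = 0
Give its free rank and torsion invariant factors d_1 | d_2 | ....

rank_ℚ(R)=3; free=3−3=0
SNF(R) diag = [5, 5, 5] → torsion [5, 5, 5]

Answer: M ≅ ℤ/5 ⊕ ℤ/5 ⊕ ℤ/5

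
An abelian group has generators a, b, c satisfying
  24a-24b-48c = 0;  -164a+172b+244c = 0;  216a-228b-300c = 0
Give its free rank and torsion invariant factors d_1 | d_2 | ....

Answer: M ≅ ℤ/4 ⊕ ℤ/12 ⊕ ℤ/24

Derivation:
rank_ℚ(R)=3; free=3−3=0
SNF(R) diag = [4, 12, 24] → torsion [4, 12, 24]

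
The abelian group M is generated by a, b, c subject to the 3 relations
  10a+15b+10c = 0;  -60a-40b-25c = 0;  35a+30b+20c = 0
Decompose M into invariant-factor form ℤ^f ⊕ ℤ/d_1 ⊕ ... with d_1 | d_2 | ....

rank_ℚ(R)=3; free=3−3=0
SNF(R) diag = [5, 5, 15] → torsion [5, 5, 15]

Answer: M ≅ ℤ/5 ⊕ ℤ/5 ⊕ ℤ/15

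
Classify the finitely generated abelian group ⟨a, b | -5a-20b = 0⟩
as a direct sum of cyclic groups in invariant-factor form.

Answer: M ≅ ℤ^1 ⊕ ℤ/5

Derivation:
rank_ℚ(R)=1; free=2−1=1
SNF(R) diag = [5] → torsion [5]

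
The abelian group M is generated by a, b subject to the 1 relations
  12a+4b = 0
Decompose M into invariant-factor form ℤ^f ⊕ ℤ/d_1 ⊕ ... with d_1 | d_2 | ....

Answer: M ≅ ℤ^1 ⊕ ℤ/4

Derivation:
rank_ℚ(R)=1; free=2−1=1
SNF(R) diag = [4] → torsion [4]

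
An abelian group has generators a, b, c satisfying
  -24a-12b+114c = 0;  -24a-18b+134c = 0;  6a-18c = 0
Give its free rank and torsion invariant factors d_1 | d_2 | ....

Answer: M ≅ ℤ/2 ⊕ ℤ/6 ⊕ ℤ/6

Derivation:
rank_ℚ(R)=3; free=3−3=0
SNF(R) diag = [2, 6, 6] → torsion [2, 6, 6]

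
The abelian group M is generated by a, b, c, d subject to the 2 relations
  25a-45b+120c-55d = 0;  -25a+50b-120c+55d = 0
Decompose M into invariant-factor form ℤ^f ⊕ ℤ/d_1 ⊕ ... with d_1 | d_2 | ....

rank_ℚ(R)=2; free=4−2=2
SNF(R) diag = [5, 5] → torsion [5, 5]

Answer: M ≅ ℤ^2 ⊕ ℤ/5 ⊕ ℤ/5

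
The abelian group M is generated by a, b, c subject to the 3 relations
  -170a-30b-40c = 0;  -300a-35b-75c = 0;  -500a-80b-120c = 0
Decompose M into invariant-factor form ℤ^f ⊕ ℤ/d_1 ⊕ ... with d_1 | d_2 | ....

rank_ℚ(R)=3; free=3−3=0
SNF(R) diag = [5, 10, 20] → torsion [5, 10, 20]

Answer: M ≅ ℤ/5 ⊕ ℤ/10 ⊕ ℤ/20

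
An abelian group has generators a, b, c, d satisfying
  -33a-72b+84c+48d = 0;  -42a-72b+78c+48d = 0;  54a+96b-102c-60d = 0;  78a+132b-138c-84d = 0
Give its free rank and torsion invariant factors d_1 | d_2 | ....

Answer: M ≅ ℤ/3 ⊕ ℤ/6 ⊕ ℤ/12 ⊕ ℤ/12

Derivation:
rank_ℚ(R)=4; free=4−4=0
SNF(R) diag = [3, 6, 12, 12] → torsion [3, 6, 12, 12]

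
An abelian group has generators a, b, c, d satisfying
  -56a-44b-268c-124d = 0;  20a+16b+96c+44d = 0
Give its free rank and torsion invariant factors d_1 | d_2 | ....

rank_ℚ(R)=2; free=4−2=2
SNF(R) diag = [4, 4] → torsion [4, 4]

Answer: M ≅ ℤ^2 ⊕ ℤ/4 ⊕ ℤ/4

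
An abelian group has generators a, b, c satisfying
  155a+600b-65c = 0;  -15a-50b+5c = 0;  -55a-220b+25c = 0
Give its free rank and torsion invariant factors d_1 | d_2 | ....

Answer: M ≅ ℤ/5 ⊕ ℤ/10 ⊕ ℤ/20

Derivation:
rank_ℚ(R)=3; free=3−3=0
SNF(R) diag = [5, 10, 20] → torsion [5, 10, 20]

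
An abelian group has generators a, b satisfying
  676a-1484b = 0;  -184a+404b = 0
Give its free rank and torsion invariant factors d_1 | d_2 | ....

rank_ℚ(R)=2; free=2−2=0
SNF(R) diag = [4, 12] → torsion [4, 12]

Answer: M ≅ ℤ/4 ⊕ ℤ/12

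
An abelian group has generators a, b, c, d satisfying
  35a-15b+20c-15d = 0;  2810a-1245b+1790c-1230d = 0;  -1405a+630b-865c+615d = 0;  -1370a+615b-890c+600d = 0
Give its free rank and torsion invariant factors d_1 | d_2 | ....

Answer: M ≅ ℤ/5 ⊕ ℤ/15 ⊕ ℤ/45 ⊕ ℤ/90

Derivation:
rank_ℚ(R)=4; free=4−4=0
SNF(R) diag = [5, 15, 45, 90] → torsion [5, 15, 45, 90]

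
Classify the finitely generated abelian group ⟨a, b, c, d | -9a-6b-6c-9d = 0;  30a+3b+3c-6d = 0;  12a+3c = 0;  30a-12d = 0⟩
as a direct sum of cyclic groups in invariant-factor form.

Answer: M ≅ ℤ/3 ⊕ ℤ/3 ⊕ ℤ/3 ⊕ ℤ/6

Derivation:
rank_ℚ(R)=4; free=4−4=0
SNF(R) diag = [3, 3, 3, 6] → torsion [3, 3, 3, 6]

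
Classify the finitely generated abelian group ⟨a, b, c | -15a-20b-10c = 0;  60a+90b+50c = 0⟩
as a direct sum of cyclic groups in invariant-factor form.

rank_ℚ(R)=2; free=3−2=1
SNF(R) diag = [5, 10] → torsion [5, 10]

Answer: M ≅ ℤ^1 ⊕ ℤ/5 ⊕ ℤ/10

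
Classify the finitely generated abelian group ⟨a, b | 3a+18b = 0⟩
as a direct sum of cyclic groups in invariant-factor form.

rank_ℚ(R)=1; free=2−1=1
SNF(R) diag = [3] → torsion [3]

Answer: M ≅ ℤ^1 ⊕ ℤ/3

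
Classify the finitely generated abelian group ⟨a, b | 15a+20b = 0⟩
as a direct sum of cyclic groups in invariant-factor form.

rank_ℚ(R)=1; free=2−1=1
SNF(R) diag = [5] → torsion [5]

Answer: M ≅ ℤ^1 ⊕ ℤ/5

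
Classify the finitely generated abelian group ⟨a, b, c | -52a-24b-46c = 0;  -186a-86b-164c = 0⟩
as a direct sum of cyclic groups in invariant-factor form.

rank_ℚ(R)=2; free=3−2=1
SNF(R) diag = [2, 2] → torsion [2, 2]

Answer: M ≅ ℤ^1 ⊕ ℤ/2 ⊕ ℤ/2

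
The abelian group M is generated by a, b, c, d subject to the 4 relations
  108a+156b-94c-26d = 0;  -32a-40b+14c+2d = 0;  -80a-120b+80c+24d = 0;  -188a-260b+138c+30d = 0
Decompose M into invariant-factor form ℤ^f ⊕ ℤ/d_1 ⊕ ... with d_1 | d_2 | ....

rank_ℚ(R)=4; free=4−4=0
SNF(R) diag = [2, 4, 8, 24] → torsion [2, 4, 8, 24]

Answer: M ≅ ℤ/2 ⊕ ℤ/4 ⊕ ℤ/8 ⊕ ℤ/24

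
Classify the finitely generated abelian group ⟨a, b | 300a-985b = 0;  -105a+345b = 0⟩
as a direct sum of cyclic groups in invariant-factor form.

Answer: M ≅ ℤ/5 ⊕ ℤ/15

Derivation:
rank_ℚ(R)=2; free=2−2=0
SNF(R) diag = [5, 15] → torsion [5, 15]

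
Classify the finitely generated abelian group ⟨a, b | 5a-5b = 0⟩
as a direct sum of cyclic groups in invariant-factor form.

Answer: M ≅ ℤ^1 ⊕ ℤ/5

Derivation:
rank_ℚ(R)=1; free=2−1=1
SNF(R) diag = [5] → torsion [5]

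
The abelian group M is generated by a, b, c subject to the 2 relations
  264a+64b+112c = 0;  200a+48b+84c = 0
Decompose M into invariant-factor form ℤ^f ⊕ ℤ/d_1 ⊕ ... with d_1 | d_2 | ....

rank_ℚ(R)=2; free=3−2=1
SNF(R) diag = [4, 8] → torsion [4, 8]

Answer: M ≅ ℤ^1 ⊕ ℤ/4 ⊕ ℤ/8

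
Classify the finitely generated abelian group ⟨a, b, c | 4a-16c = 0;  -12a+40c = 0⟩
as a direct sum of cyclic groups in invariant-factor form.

rank_ℚ(R)=2; free=3−2=1
SNF(R) diag = [4, 8] → torsion [4, 8]

Answer: M ≅ ℤ^1 ⊕ ℤ/4 ⊕ ℤ/8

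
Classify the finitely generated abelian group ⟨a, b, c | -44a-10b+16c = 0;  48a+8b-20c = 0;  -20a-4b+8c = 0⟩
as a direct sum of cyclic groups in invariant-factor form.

Answer: M ≅ ℤ/2 ⊕ ℤ/4 ⊕ ℤ/4

Derivation:
rank_ℚ(R)=3; free=3−3=0
SNF(R) diag = [2, 4, 4] → torsion [2, 4, 4]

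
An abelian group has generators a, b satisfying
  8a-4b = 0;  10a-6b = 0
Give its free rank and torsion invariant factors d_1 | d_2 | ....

Answer: M ≅ ℤ/2 ⊕ ℤ/4

Derivation:
rank_ℚ(R)=2; free=2−2=0
SNF(R) diag = [2, 4] → torsion [2, 4]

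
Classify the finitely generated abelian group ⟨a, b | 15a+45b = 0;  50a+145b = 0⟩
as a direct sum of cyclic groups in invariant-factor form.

rank_ℚ(R)=2; free=2−2=0
SNF(R) diag = [5, 15] → torsion [5, 15]

Answer: M ≅ ℤ/5 ⊕ ℤ/15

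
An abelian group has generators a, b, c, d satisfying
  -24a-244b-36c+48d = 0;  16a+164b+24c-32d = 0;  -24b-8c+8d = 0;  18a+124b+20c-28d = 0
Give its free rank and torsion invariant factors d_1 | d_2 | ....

rank_ℚ(R)=4; free=4−4=0
SNF(R) diag = [2, 4, 4, 8] → torsion [2, 4, 4, 8]

Answer: M ≅ ℤ/2 ⊕ ℤ/4 ⊕ ℤ/4 ⊕ ℤ/8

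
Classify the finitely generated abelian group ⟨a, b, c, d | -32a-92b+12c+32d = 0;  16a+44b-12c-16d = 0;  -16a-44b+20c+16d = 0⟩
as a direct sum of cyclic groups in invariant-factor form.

Answer: M ≅ ℤ^1 ⊕ ℤ/4 ⊕ ℤ/8 ⊕ ℤ/16

Derivation:
rank_ℚ(R)=3; free=4−3=1
SNF(R) diag = [4, 8, 16] → torsion [4, 8, 16]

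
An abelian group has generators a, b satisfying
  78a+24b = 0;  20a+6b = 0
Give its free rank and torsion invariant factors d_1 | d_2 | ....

Answer: M ≅ ℤ/2 ⊕ ℤ/6

Derivation:
rank_ℚ(R)=2; free=2−2=0
SNF(R) diag = [2, 6] → torsion [2, 6]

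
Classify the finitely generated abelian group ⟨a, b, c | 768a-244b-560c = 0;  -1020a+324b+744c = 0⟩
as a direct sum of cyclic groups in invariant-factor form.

rank_ℚ(R)=2; free=3−2=1
SNF(R) diag = [4, 12] → torsion [4, 12]

Answer: M ≅ ℤ^1 ⊕ ℤ/4 ⊕ ℤ/12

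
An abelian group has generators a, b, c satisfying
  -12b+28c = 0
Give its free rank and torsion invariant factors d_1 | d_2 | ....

Answer: M ≅ ℤ^2 ⊕ ℤ/4

Derivation:
rank_ℚ(R)=1; free=3−1=2
SNF(R) diag = [4] → torsion [4]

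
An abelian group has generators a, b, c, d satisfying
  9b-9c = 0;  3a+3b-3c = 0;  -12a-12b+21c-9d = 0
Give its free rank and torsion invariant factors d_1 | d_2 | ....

rank_ℚ(R)=3; free=4−3=1
SNF(R) diag = [3, 9, 9] → torsion [3, 9, 9]

Answer: M ≅ ℤ^1 ⊕ ℤ/3 ⊕ ℤ/9 ⊕ ℤ/9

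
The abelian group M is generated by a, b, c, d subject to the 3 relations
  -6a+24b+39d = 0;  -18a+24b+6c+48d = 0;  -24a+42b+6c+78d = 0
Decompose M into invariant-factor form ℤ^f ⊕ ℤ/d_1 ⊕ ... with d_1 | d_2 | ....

rank_ℚ(R)=3; free=4−3=1
SNF(R) diag = [3, 6, 6] → torsion [3, 6, 6]

Answer: M ≅ ℤ^1 ⊕ ℤ/3 ⊕ ℤ/6 ⊕ ℤ/6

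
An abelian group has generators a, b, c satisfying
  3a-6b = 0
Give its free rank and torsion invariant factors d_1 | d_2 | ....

Answer: M ≅ ℤ^2 ⊕ ℤ/3

Derivation:
rank_ℚ(R)=1; free=3−1=2
SNF(R) diag = [3] → torsion [3]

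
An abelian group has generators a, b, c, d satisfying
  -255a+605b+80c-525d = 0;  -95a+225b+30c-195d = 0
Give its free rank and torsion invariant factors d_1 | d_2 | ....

Answer: M ≅ ℤ^2 ⊕ ℤ/5 ⊕ ℤ/10

Derivation:
rank_ℚ(R)=2; free=4−2=2
SNF(R) diag = [5, 10] → torsion [5, 10]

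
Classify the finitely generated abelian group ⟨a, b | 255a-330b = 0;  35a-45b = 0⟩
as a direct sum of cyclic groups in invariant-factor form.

rank_ℚ(R)=2; free=2−2=0
SNF(R) diag = [5, 15] → torsion [5, 15]

Answer: M ≅ ℤ/5 ⊕ ℤ/15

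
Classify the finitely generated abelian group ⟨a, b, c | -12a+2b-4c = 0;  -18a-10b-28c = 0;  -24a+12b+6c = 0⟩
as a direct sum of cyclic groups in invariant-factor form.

rank_ℚ(R)=3; free=3−3=0
SNF(R) diag = [2, 6, 6] → torsion [2, 6, 6]

Answer: M ≅ ℤ/2 ⊕ ℤ/6 ⊕ ℤ/6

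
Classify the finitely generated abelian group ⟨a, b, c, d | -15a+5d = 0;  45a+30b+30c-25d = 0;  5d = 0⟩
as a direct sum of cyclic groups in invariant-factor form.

Answer: M ≅ ℤ^1 ⊕ ℤ/5 ⊕ ℤ/15 ⊕ ℤ/30

Derivation:
rank_ℚ(R)=3; free=4−3=1
SNF(R) diag = [5, 15, 30] → torsion [5, 15, 30]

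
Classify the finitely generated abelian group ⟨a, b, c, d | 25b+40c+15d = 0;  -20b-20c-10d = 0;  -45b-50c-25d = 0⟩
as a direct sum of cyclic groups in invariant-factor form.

rank_ℚ(R)=3; free=4−3=1
SNF(R) diag = [5, 10, 10] → torsion [5, 10, 10]

Answer: M ≅ ℤ^1 ⊕ ℤ/5 ⊕ ℤ/10 ⊕ ℤ/10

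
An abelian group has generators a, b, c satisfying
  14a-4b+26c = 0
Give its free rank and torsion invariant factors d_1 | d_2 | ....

Answer: M ≅ ℤ^2 ⊕ ℤ/2

Derivation:
rank_ℚ(R)=1; free=3−1=2
SNF(R) diag = [2] → torsion [2]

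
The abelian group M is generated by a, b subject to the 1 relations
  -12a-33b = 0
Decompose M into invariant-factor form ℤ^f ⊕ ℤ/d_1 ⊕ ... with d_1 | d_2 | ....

rank_ℚ(R)=1; free=2−1=1
SNF(R) diag = [3] → torsion [3]

Answer: M ≅ ℤ^1 ⊕ ℤ/3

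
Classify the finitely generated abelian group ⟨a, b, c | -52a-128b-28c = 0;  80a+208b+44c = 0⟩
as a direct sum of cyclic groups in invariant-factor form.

rank_ℚ(R)=2; free=3−2=1
SNF(R) diag = [4, 12] → torsion [4, 12]

Answer: M ≅ ℤ^1 ⊕ ℤ/4 ⊕ ℤ/12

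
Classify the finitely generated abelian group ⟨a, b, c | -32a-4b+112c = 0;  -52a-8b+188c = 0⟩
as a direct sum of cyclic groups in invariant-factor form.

rank_ℚ(R)=2; free=3−2=1
SNF(R) diag = [4, 12] → torsion [4, 12]

Answer: M ≅ ℤ^1 ⊕ ℤ/4 ⊕ ℤ/12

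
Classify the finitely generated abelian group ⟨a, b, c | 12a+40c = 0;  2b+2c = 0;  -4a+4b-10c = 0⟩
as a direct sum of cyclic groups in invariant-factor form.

Answer: M ≅ ℤ/2 ⊕ ℤ/2 ⊕ ℤ/4

Derivation:
rank_ℚ(R)=3; free=3−3=0
SNF(R) diag = [2, 2, 4] → torsion [2, 2, 4]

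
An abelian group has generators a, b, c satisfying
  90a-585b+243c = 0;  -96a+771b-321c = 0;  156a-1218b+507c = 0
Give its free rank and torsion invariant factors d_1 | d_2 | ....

rank_ℚ(R)=3; free=3−3=0
SNF(R) diag = [3, 9, 18] → torsion [3, 9, 18]

Answer: M ≅ ℤ/3 ⊕ ℤ/9 ⊕ ℤ/18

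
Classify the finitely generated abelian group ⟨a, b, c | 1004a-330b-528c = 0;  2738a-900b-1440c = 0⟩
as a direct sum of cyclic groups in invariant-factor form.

Answer: M ≅ ℤ^1 ⊕ ℤ/2 ⊕ ℤ/6

Derivation:
rank_ℚ(R)=2; free=3−2=1
SNF(R) diag = [2, 6] → torsion [2, 6]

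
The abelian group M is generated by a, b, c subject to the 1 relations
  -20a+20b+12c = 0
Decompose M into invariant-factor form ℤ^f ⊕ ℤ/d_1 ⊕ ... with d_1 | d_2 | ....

rank_ℚ(R)=1; free=3−1=2
SNF(R) diag = [4] → torsion [4]

Answer: M ≅ ℤ^2 ⊕ ℤ/4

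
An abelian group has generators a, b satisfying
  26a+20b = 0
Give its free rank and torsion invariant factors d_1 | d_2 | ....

Answer: M ≅ ℤ^1 ⊕ ℤ/2

Derivation:
rank_ℚ(R)=1; free=2−1=1
SNF(R) diag = [2] → torsion [2]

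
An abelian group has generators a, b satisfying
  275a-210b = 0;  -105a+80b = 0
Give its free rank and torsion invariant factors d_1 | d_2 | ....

Answer: M ≅ ℤ/5 ⊕ ℤ/10

Derivation:
rank_ℚ(R)=2; free=2−2=0
SNF(R) diag = [5, 10] → torsion [5, 10]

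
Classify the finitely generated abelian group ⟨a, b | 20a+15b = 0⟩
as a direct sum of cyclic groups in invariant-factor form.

Answer: M ≅ ℤ^1 ⊕ ℤ/5

Derivation:
rank_ℚ(R)=1; free=2−1=1
SNF(R) diag = [5] → torsion [5]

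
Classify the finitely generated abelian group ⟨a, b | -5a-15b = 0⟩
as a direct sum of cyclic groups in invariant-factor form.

Answer: M ≅ ℤ^1 ⊕ ℤ/5

Derivation:
rank_ℚ(R)=1; free=2−1=1
SNF(R) diag = [5] → torsion [5]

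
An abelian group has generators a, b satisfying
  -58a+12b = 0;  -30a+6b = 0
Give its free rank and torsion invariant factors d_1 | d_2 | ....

rank_ℚ(R)=2; free=2−2=0
SNF(R) diag = [2, 6] → torsion [2, 6]

Answer: M ≅ ℤ/2 ⊕ ℤ/6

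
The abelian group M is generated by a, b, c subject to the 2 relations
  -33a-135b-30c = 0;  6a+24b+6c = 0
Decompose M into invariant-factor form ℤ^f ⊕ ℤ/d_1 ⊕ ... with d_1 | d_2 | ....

rank_ℚ(R)=2; free=3−2=1
SNF(R) diag = [3, 6] → torsion [3, 6]

Answer: M ≅ ℤ^1 ⊕ ℤ/3 ⊕ ℤ/6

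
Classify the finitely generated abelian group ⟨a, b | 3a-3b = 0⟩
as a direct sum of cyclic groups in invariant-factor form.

rank_ℚ(R)=1; free=2−1=1
SNF(R) diag = [3] → torsion [3]

Answer: M ≅ ℤ^1 ⊕ ℤ/3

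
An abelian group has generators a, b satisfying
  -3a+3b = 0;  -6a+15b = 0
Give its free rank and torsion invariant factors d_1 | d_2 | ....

Answer: M ≅ ℤ/3 ⊕ ℤ/9

Derivation:
rank_ℚ(R)=2; free=2−2=0
SNF(R) diag = [3, 9] → torsion [3, 9]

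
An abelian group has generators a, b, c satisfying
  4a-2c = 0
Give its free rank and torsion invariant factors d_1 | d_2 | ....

rank_ℚ(R)=1; free=3−1=2
SNF(R) diag = [2] → torsion [2]

Answer: M ≅ ℤ^2 ⊕ ℤ/2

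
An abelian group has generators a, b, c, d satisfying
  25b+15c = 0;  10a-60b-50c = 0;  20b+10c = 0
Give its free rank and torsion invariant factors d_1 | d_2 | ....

rank_ℚ(R)=3; free=4−3=1
SNF(R) diag = [5, 10, 10] → torsion [5, 10, 10]

Answer: M ≅ ℤ^1 ⊕ ℤ/5 ⊕ ℤ/10 ⊕ ℤ/10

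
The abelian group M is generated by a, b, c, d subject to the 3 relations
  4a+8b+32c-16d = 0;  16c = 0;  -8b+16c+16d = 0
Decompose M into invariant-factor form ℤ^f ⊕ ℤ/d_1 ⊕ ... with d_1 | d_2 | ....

rank_ℚ(R)=3; free=4−3=1
SNF(R) diag = [4, 8, 16] → torsion [4, 8, 16]

Answer: M ≅ ℤ^1 ⊕ ℤ/4 ⊕ ℤ/8 ⊕ ℤ/16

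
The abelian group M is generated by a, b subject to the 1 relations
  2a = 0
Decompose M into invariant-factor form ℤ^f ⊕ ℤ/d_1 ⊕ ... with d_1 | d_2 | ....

rank_ℚ(R)=1; free=2−1=1
SNF(R) diag = [2] → torsion [2]

Answer: M ≅ ℤ^1 ⊕ ℤ/2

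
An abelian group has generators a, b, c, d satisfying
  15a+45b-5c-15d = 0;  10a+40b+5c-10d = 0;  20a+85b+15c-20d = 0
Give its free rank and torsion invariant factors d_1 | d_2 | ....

Answer: M ≅ ℤ^1 ⊕ ℤ/5 ⊕ ℤ/5 ⊕ ℤ/5

Derivation:
rank_ℚ(R)=3; free=4−3=1
SNF(R) diag = [5, 5, 5] → torsion [5, 5, 5]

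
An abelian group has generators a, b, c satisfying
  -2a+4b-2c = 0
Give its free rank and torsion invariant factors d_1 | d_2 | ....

Answer: M ≅ ℤ^2 ⊕ ℤ/2

Derivation:
rank_ℚ(R)=1; free=3−1=2
SNF(R) diag = [2] → torsion [2]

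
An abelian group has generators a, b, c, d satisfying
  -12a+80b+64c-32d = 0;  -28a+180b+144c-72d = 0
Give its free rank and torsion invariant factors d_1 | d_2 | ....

Answer: M ≅ ℤ^2 ⊕ ℤ/4 ⊕ ℤ/4

Derivation:
rank_ℚ(R)=2; free=4−2=2
SNF(R) diag = [4, 4] → torsion [4, 4]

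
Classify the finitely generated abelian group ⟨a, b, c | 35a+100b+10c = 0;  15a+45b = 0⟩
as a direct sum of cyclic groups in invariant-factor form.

rank_ℚ(R)=2; free=3−2=1
SNF(R) diag = [5, 15] → torsion [5, 15]

Answer: M ≅ ℤ^1 ⊕ ℤ/5 ⊕ ℤ/15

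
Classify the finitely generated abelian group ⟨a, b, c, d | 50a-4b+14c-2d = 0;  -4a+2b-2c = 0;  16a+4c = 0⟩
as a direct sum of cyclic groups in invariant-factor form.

rank_ℚ(R)=3; free=4−3=1
SNF(R) diag = [2, 2, 4] → torsion [2, 2, 4]

Answer: M ≅ ℤ^1 ⊕ ℤ/2 ⊕ ℤ/2 ⊕ ℤ/4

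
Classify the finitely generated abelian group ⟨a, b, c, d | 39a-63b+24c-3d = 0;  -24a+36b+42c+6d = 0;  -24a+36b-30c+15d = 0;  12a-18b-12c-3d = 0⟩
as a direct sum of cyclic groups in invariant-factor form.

rank_ℚ(R)=4; free=4−4=0
SNF(R) diag = [3, 9, 18, 18] → torsion [3, 9, 18, 18]

Answer: M ≅ ℤ/3 ⊕ ℤ/9 ⊕ ℤ/18 ⊕ ℤ/18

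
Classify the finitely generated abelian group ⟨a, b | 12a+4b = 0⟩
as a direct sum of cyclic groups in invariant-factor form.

Answer: M ≅ ℤ^1 ⊕ ℤ/4

Derivation:
rank_ℚ(R)=1; free=2−1=1
SNF(R) diag = [4] → torsion [4]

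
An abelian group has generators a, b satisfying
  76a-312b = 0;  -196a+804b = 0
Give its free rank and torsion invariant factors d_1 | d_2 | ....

rank_ℚ(R)=2; free=2−2=0
SNF(R) diag = [4, 12] → torsion [4, 12]

Answer: M ≅ ℤ/4 ⊕ ℤ/12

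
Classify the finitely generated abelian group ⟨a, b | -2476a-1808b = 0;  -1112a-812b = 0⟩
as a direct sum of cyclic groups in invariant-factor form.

rank_ℚ(R)=2; free=2−2=0
SNF(R) diag = [4, 4] → torsion [4, 4]

Answer: M ≅ ℤ/4 ⊕ ℤ/4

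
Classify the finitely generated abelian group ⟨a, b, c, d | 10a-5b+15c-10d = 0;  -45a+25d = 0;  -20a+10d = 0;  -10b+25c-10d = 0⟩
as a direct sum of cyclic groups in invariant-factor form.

Answer: M ≅ ℤ/5 ⊕ ℤ/5 ⊕ ℤ/5 ⊕ ℤ/10

Derivation:
rank_ℚ(R)=4; free=4−4=0
SNF(R) diag = [5, 5, 5, 10] → torsion [5, 5, 5, 10]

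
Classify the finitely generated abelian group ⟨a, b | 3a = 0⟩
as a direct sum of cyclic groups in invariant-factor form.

rank_ℚ(R)=1; free=2−1=1
SNF(R) diag = [3] → torsion [3]

Answer: M ≅ ℤ^1 ⊕ ℤ/3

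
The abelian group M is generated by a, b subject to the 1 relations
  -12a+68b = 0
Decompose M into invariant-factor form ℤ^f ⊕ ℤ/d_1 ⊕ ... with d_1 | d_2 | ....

rank_ℚ(R)=1; free=2−1=1
SNF(R) diag = [4] → torsion [4]

Answer: M ≅ ℤ^1 ⊕ ℤ/4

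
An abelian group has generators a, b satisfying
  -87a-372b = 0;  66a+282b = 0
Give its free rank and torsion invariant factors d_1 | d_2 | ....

Answer: M ≅ ℤ/3 ⊕ ℤ/6

Derivation:
rank_ℚ(R)=2; free=2−2=0
SNF(R) diag = [3, 6] → torsion [3, 6]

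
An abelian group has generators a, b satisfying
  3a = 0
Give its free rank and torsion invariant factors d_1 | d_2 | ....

rank_ℚ(R)=1; free=2−1=1
SNF(R) diag = [3] → torsion [3]

Answer: M ≅ ℤ^1 ⊕ ℤ/3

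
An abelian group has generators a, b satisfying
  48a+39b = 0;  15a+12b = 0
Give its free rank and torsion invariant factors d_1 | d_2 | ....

Answer: M ≅ ℤ/3 ⊕ ℤ/3

Derivation:
rank_ℚ(R)=2; free=2−2=0
SNF(R) diag = [3, 3] → torsion [3, 3]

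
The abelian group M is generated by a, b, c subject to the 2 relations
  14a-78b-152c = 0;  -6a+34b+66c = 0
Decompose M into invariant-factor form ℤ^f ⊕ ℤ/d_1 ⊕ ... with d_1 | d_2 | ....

rank_ℚ(R)=2; free=3−2=1
SNF(R) diag = [2, 2] → torsion [2, 2]

Answer: M ≅ ℤ^1 ⊕ ℤ/2 ⊕ ℤ/2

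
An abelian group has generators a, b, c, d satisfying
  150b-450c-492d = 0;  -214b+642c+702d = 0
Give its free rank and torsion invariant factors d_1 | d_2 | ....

Answer: M ≅ ℤ^2 ⊕ ℤ/2 ⊕ ℤ/6

Derivation:
rank_ℚ(R)=2; free=4−2=2
SNF(R) diag = [2, 6] → torsion [2, 6]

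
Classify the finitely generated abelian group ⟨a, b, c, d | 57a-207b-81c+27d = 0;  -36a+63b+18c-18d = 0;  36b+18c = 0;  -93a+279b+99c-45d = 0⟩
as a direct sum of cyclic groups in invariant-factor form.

Answer: M ≅ ℤ/3 ⊕ ℤ/9 ⊕ ℤ/18 ⊕ ℤ/18

Derivation:
rank_ℚ(R)=4; free=4−4=0
SNF(R) diag = [3, 9, 18, 18] → torsion [3, 9, 18, 18]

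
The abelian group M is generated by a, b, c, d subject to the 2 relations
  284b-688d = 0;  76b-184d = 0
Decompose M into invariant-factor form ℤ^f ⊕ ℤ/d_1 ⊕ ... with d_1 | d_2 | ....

rank_ℚ(R)=2; free=4−2=2
SNF(R) diag = [4, 8] → torsion [4, 8]

Answer: M ≅ ℤ^2 ⊕ ℤ/4 ⊕ ℤ/8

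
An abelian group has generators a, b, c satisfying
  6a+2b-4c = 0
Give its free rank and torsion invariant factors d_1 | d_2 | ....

rank_ℚ(R)=1; free=3−1=2
SNF(R) diag = [2] → torsion [2]

Answer: M ≅ ℤ^2 ⊕ ℤ/2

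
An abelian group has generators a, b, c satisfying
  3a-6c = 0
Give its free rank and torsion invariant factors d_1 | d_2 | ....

rank_ℚ(R)=1; free=3−1=2
SNF(R) diag = [3] → torsion [3]

Answer: M ≅ ℤ^2 ⊕ ℤ/3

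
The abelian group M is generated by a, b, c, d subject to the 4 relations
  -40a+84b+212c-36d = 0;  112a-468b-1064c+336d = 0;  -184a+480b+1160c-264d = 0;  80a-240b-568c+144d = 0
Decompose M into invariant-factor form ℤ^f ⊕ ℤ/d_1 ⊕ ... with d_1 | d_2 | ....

Answer: M ≅ ℤ/4 ⊕ ℤ/12 ⊕ ℤ/24 ⊕ ℤ/72

Derivation:
rank_ℚ(R)=4; free=4−4=0
SNF(R) diag = [4, 12, 24, 72] → torsion [4, 12, 24, 72]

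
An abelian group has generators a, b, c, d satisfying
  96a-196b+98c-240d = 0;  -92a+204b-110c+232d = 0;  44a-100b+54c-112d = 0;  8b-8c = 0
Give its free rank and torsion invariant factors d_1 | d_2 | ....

Answer: M ≅ ℤ/2 ⊕ ℤ/4 ⊕ ℤ/8 ⊕ ℤ/24

Derivation:
rank_ℚ(R)=4; free=4−4=0
SNF(R) diag = [2, 4, 8, 24] → torsion [2, 4, 8, 24]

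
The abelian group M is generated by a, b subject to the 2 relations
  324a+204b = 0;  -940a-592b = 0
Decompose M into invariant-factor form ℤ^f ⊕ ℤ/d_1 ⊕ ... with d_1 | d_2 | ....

Answer: M ≅ ℤ/4 ⊕ ℤ/12

Derivation:
rank_ℚ(R)=2; free=2−2=0
SNF(R) diag = [4, 12] → torsion [4, 12]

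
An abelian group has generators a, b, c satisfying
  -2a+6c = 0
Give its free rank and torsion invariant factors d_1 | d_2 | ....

Answer: M ≅ ℤ^2 ⊕ ℤ/2

Derivation:
rank_ℚ(R)=1; free=3−1=2
SNF(R) diag = [2] → torsion [2]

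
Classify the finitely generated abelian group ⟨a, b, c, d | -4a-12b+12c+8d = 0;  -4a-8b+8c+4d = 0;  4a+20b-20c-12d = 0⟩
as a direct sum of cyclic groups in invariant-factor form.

Answer: M ≅ ℤ^1 ⊕ ℤ/4 ⊕ ℤ/4 ⊕ ℤ/4

Derivation:
rank_ℚ(R)=3; free=4−3=1
SNF(R) diag = [4, 4, 4] → torsion [4, 4, 4]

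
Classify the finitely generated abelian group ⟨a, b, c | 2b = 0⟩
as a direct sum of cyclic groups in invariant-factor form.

Answer: M ≅ ℤ^2 ⊕ ℤ/2

Derivation:
rank_ℚ(R)=1; free=3−1=2
SNF(R) diag = [2] → torsion [2]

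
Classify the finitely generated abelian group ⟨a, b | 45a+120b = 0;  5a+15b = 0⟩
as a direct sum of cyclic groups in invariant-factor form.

Answer: M ≅ ℤ/5 ⊕ ℤ/15

Derivation:
rank_ℚ(R)=2; free=2−2=0
SNF(R) diag = [5, 15] → torsion [5, 15]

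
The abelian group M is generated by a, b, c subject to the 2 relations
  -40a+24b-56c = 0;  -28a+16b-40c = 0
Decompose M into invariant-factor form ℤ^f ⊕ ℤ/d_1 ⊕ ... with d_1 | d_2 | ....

Answer: M ≅ ℤ^1 ⊕ ℤ/4 ⊕ ℤ/8

Derivation:
rank_ℚ(R)=2; free=3−2=1
SNF(R) diag = [4, 8] → torsion [4, 8]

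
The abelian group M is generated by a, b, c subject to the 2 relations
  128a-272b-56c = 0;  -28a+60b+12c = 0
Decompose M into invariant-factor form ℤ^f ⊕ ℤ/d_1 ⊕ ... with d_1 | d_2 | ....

rank_ℚ(R)=2; free=3−2=1
SNF(R) diag = [4, 8] → torsion [4, 8]

Answer: M ≅ ℤ^1 ⊕ ℤ/4 ⊕ ℤ/8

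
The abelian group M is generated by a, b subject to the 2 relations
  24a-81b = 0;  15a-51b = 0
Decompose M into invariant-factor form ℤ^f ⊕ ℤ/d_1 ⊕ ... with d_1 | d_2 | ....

Answer: M ≅ ℤ/3 ⊕ ℤ/3

Derivation:
rank_ℚ(R)=2; free=2−2=0
SNF(R) diag = [3, 3] → torsion [3, 3]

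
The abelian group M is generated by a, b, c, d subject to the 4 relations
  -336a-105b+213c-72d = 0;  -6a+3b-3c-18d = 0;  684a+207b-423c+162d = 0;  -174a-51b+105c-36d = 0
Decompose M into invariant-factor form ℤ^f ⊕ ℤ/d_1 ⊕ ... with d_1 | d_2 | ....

rank_ℚ(R)=4; free=4−4=0
SNF(R) diag = [3, 6, 18, 54] → torsion [3, 6, 18, 54]

Answer: M ≅ ℤ/3 ⊕ ℤ/6 ⊕ ℤ/18 ⊕ ℤ/54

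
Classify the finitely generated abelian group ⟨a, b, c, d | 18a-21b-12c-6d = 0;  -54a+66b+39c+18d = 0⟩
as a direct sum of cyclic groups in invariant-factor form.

Answer: M ≅ ℤ^2 ⊕ ℤ/3 ⊕ ℤ/3

Derivation:
rank_ℚ(R)=2; free=4−2=2
SNF(R) diag = [3, 3] → torsion [3, 3]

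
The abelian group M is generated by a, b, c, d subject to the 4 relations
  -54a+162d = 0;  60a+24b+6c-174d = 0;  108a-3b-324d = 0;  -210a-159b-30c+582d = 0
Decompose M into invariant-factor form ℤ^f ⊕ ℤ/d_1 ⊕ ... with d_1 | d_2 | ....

rank_ℚ(R)=4; free=4−4=0
SNF(R) diag = [3, 6, 18, 54] → torsion [3, 6, 18, 54]

Answer: M ≅ ℤ/3 ⊕ ℤ/6 ⊕ ℤ/18 ⊕ ℤ/54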